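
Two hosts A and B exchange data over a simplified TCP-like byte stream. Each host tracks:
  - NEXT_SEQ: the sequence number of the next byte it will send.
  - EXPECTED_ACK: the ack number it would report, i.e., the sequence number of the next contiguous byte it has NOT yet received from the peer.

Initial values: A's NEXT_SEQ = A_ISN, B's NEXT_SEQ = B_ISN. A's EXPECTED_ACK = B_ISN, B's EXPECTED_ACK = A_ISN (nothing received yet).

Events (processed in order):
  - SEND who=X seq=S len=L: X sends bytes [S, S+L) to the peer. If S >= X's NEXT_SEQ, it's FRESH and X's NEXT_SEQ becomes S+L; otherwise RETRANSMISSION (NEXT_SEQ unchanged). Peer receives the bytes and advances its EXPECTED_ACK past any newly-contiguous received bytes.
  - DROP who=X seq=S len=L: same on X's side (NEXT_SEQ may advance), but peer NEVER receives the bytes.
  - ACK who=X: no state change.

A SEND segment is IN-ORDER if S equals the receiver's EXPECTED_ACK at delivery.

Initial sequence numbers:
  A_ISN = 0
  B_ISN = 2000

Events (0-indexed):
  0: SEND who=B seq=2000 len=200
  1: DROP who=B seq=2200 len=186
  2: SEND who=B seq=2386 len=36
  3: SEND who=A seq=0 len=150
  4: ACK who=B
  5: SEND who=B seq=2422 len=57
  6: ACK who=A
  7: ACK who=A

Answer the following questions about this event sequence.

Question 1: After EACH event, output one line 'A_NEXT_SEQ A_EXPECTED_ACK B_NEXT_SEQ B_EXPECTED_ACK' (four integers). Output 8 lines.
0 2200 2200 0
0 2200 2386 0
0 2200 2422 0
150 2200 2422 150
150 2200 2422 150
150 2200 2479 150
150 2200 2479 150
150 2200 2479 150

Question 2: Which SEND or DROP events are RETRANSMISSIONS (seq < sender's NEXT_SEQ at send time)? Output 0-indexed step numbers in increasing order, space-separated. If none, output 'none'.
Answer: none

Derivation:
Step 0: SEND seq=2000 -> fresh
Step 1: DROP seq=2200 -> fresh
Step 2: SEND seq=2386 -> fresh
Step 3: SEND seq=0 -> fresh
Step 5: SEND seq=2422 -> fresh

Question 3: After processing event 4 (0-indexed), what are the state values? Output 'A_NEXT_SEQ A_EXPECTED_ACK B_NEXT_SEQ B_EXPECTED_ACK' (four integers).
After event 0: A_seq=0 A_ack=2200 B_seq=2200 B_ack=0
After event 1: A_seq=0 A_ack=2200 B_seq=2386 B_ack=0
After event 2: A_seq=0 A_ack=2200 B_seq=2422 B_ack=0
After event 3: A_seq=150 A_ack=2200 B_seq=2422 B_ack=150
After event 4: A_seq=150 A_ack=2200 B_seq=2422 B_ack=150

150 2200 2422 150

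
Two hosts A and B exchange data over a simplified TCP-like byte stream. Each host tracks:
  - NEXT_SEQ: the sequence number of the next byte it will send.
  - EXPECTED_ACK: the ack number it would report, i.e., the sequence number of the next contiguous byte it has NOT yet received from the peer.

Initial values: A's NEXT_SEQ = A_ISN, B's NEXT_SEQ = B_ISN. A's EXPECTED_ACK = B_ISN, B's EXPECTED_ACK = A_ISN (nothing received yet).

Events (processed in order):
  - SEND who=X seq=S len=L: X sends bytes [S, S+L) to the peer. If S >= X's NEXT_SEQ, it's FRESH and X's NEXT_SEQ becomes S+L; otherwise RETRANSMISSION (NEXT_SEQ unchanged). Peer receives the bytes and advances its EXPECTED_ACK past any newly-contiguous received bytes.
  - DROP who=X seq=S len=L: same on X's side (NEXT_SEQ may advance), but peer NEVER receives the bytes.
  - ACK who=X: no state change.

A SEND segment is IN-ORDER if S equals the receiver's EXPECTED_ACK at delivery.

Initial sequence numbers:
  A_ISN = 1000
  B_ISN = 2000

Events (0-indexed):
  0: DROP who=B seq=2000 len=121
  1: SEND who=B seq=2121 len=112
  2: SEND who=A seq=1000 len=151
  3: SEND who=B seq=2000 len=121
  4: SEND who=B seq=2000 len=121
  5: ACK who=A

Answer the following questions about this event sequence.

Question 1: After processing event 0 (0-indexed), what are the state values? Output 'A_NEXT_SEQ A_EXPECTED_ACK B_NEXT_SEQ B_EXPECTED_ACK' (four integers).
After event 0: A_seq=1000 A_ack=2000 B_seq=2121 B_ack=1000

1000 2000 2121 1000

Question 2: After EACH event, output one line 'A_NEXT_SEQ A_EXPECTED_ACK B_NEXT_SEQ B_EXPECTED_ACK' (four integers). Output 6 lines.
1000 2000 2121 1000
1000 2000 2233 1000
1151 2000 2233 1151
1151 2233 2233 1151
1151 2233 2233 1151
1151 2233 2233 1151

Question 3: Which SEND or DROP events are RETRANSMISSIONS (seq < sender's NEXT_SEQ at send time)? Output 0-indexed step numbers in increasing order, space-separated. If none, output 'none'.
Step 0: DROP seq=2000 -> fresh
Step 1: SEND seq=2121 -> fresh
Step 2: SEND seq=1000 -> fresh
Step 3: SEND seq=2000 -> retransmit
Step 4: SEND seq=2000 -> retransmit

Answer: 3 4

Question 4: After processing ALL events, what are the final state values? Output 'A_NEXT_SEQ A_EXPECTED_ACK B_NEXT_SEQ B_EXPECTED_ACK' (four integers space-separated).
Answer: 1151 2233 2233 1151

Derivation:
After event 0: A_seq=1000 A_ack=2000 B_seq=2121 B_ack=1000
After event 1: A_seq=1000 A_ack=2000 B_seq=2233 B_ack=1000
After event 2: A_seq=1151 A_ack=2000 B_seq=2233 B_ack=1151
After event 3: A_seq=1151 A_ack=2233 B_seq=2233 B_ack=1151
After event 4: A_seq=1151 A_ack=2233 B_seq=2233 B_ack=1151
After event 5: A_seq=1151 A_ack=2233 B_seq=2233 B_ack=1151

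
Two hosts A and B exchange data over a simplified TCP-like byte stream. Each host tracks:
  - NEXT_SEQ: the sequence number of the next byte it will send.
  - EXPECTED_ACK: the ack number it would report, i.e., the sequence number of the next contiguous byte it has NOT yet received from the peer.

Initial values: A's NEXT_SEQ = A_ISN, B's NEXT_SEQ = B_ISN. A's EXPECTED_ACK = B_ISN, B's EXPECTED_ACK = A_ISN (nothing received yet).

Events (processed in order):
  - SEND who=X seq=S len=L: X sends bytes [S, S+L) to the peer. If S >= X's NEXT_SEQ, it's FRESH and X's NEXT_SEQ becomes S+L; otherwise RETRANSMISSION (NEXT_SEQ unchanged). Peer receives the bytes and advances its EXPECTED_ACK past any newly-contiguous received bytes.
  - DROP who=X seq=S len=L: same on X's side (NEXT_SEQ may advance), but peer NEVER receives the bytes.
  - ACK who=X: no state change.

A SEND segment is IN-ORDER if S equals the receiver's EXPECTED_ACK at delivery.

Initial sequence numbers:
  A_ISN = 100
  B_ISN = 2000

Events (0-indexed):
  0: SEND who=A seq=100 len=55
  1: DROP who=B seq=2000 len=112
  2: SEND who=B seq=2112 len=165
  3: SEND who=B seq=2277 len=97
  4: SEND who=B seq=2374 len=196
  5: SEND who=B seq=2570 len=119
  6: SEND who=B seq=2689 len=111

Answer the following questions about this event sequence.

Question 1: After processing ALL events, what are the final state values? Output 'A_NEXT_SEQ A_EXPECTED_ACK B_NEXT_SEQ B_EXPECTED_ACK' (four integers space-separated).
Answer: 155 2000 2800 155

Derivation:
After event 0: A_seq=155 A_ack=2000 B_seq=2000 B_ack=155
After event 1: A_seq=155 A_ack=2000 B_seq=2112 B_ack=155
After event 2: A_seq=155 A_ack=2000 B_seq=2277 B_ack=155
After event 3: A_seq=155 A_ack=2000 B_seq=2374 B_ack=155
After event 4: A_seq=155 A_ack=2000 B_seq=2570 B_ack=155
After event 5: A_seq=155 A_ack=2000 B_seq=2689 B_ack=155
After event 6: A_seq=155 A_ack=2000 B_seq=2800 B_ack=155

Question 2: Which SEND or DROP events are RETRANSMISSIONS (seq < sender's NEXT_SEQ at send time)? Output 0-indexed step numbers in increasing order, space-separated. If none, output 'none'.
Step 0: SEND seq=100 -> fresh
Step 1: DROP seq=2000 -> fresh
Step 2: SEND seq=2112 -> fresh
Step 3: SEND seq=2277 -> fresh
Step 4: SEND seq=2374 -> fresh
Step 5: SEND seq=2570 -> fresh
Step 6: SEND seq=2689 -> fresh

Answer: none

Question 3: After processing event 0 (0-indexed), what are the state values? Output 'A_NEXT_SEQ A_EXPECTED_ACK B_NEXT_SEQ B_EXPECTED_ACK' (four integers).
After event 0: A_seq=155 A_ack=2000 B_seq=2000 B_ack=155

155 2000 2000 155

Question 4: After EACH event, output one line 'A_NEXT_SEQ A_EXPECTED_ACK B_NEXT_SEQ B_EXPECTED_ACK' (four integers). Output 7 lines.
155 2000 2000 155
155 2000 2112 155
155 2000 2277 155
155 2000 2374 155
155 2000 2570 155
155 2000 2689 155
155 2000 2800 155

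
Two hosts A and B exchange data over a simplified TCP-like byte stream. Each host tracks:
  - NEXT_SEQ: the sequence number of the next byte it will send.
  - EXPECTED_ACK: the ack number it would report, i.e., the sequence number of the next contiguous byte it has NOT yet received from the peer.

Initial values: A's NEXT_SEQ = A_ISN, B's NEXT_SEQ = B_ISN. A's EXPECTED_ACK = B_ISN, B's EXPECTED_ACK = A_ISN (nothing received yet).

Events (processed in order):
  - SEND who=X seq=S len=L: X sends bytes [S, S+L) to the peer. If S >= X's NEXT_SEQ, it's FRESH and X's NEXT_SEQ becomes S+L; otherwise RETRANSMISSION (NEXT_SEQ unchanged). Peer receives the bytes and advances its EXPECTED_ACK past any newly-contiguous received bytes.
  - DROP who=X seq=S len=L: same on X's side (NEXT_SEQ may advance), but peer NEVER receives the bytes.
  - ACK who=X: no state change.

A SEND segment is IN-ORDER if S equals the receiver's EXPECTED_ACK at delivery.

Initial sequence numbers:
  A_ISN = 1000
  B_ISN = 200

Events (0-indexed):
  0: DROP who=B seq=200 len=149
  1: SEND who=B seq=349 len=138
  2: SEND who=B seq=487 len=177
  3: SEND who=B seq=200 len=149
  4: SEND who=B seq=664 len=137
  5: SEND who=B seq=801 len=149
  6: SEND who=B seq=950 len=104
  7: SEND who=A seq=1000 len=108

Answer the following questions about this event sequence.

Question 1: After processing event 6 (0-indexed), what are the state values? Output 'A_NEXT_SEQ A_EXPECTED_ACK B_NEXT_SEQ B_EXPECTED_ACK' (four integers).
After event 0: A_seq=1000 A_ack=200 B_seq=349 B_ack=1000
After event 1: A_seq=1000 A_ack=200 B_seq=487 B_ack=1000
After event 2: A_seq=1000 A_ack=200 B_seq=664 B_ack=1000
After event 3: A_seq=1000 A_ack=664 B_seq=664 B_ack=1000
After event 4: A_seq=1000 A_ack=801 B_seq=801 B_ack=1000
After event 5: A_seq=1000 A_ack=950 B_seq=950 B_ack=1000
After event 6: A_seq=1000 A_ack=1054 B_seq=1054 B_ack=1000

1000 1054 1054 1000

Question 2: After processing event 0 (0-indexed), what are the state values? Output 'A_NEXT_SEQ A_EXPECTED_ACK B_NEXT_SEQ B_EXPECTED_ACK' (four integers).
After event 0: A_seq=1000 A_ack=200 B_seq=349 B_ack=1000

1000 200 349 1000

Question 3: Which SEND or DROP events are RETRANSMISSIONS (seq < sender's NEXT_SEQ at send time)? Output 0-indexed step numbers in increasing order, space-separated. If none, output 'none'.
Answer: 3

Derivation:
Step 0: DROP seq=200 -> fresh
Step 1: SEND seq=349 -> fresh
Step 2: SEND seq=487 -> fresh
Step 3: SEND seq=200 -> retransmit
Step 4: SEND seq=664 -> fresh
Step 5: SEND seq=801 -> fresh
Step 6: SEND seq=950 -> fresh
Step 7: SEND seq=1000 -> fresh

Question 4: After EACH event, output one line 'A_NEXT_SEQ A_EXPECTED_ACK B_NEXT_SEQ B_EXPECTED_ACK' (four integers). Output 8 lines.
1000 200 349 1000
1000 200 487 1000
1000 200 664 1000
1000 664 664 1000
1000 801 801 1000
1000 950 950 1000
1000 1054 1054 1000
1108 1054 1054 1108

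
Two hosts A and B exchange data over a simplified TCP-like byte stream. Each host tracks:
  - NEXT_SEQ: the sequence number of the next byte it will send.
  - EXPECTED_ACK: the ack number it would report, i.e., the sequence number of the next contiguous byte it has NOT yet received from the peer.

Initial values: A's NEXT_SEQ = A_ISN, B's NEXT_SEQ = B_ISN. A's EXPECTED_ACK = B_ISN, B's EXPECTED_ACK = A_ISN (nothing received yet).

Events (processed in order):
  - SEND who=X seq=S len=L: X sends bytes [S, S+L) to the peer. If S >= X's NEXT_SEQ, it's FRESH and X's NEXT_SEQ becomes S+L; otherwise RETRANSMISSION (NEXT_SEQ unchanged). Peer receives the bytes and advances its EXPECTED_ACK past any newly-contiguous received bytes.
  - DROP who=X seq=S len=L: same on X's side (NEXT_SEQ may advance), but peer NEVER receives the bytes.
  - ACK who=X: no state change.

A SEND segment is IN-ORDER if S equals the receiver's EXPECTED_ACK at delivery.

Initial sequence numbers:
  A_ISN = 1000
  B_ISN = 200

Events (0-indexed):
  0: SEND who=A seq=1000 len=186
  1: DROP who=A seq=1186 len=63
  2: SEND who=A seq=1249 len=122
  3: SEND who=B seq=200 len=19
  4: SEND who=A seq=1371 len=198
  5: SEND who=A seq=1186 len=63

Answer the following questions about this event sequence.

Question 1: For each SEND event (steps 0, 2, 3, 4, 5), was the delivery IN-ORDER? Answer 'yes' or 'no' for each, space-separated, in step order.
Step 0: SEND seq=1000 -> in-order
Step 2: SEND seq=1249 -> out-of-order
Step 3: SEND seq=200 -> in-order
Step 4: SEND seq=1371 -> out-of-order
Step 5: SEND seq=1186 -> in-order

Answer: yes no yes no yes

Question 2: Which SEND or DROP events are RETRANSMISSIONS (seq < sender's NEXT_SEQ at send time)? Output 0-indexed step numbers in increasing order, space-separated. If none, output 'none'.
Answer: 5

Derivation:
Step 0: SEND seq=1000 -> fresh
Step 1: DROP seq=1186 -> fresh
Step 2: SEND seq=1249 -> fresh
Step 3: SEND seq=200 -> fresh
Step 4: SEND seq=1371 -> fresh
Step 5: SEND seq=1186 -> retransmit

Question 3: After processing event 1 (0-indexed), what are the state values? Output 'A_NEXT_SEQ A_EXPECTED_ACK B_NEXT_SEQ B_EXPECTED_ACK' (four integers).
After event 0: A_seq=1186 A_ack=200 B_seq=200 B_ack=1186
After event 1: A_seq=1249 A_ack=200 B_seq=200 B_ack=1186

1249 200 200 1186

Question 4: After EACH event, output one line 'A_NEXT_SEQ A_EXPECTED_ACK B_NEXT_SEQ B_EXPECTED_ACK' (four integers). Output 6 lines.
1186 200 200 1186
1249 200 200 1186
1371 200 200 1186
1371 219 219 1186
1569 219 219 1186
1569 219 219 1569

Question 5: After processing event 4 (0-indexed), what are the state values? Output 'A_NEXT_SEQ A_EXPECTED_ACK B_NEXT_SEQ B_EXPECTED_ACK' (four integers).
After event 0: A_seq=1186 A_ack=200 B_seq=200 B_ack=1186
After event 1: A_seq=1249 A_ack=200 B_seq=200 B_ack=1186
After event 2: A_seq=1371 A_ack=200 B_seq=200 B_ack=1186
After event 3: A_seq=1371 A_ack=219 B_seq=219 B_ack=1186
After event 4: A_seq=1569 A_ack=219 B_seq=219 B_ack=1186

1569 219 219 1186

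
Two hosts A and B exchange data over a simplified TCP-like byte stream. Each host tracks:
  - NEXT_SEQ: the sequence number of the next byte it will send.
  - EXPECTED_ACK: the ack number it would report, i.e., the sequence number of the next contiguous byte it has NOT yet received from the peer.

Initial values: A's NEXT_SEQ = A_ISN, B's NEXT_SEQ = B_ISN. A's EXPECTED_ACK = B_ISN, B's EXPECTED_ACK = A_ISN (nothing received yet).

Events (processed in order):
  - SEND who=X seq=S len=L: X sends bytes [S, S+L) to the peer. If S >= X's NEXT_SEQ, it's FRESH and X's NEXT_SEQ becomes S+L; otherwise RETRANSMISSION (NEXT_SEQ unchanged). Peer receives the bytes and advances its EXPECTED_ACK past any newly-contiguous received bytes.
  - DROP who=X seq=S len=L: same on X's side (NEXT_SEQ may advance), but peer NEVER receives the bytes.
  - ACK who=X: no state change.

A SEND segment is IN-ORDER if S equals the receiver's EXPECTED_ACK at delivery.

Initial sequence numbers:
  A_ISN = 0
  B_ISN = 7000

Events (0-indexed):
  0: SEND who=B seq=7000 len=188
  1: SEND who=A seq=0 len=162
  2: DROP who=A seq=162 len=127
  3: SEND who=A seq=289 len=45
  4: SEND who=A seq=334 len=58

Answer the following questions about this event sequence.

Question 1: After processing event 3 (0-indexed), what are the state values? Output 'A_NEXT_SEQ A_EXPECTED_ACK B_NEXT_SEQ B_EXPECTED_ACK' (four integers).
After event 0: A_seq=0 A_ack=7188 B_seq=7188 B_ack=0
After event 1: A_seq=162 A_ack=7188 B_seq=7188 B_ack=162
After event 2: A_seq=289 A_ack=7188 B_seq=7188 B_ack=162
After event 3: A_seq=334 A_ack=7188 B_seq=7188 B_ack=162

334 7188 7188 162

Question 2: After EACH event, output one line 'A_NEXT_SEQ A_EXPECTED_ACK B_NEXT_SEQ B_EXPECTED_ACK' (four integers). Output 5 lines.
0 7188 7188 0
162 7188 7188 162
289 7188 7188 162
334 7188 7188 162
392 7188 7188 162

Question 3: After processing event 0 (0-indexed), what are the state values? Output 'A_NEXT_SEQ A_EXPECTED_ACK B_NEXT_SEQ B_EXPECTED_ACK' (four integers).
After event 0: A_seq=0 A_ack=7188 B_seq=7188 B_ack=0

0 7188 7188 0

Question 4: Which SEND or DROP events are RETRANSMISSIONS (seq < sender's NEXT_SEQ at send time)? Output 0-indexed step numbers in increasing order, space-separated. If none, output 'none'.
Answer: none

Derivation:
Step 0: SEND seq=7000 -> fresh
Step 1: SEND seq=0 -> fresh
Step 2: DROP seq=162 -> fresh
Step 3: SEND seq=289 -> fresh
Step 4: SEND seq=334 -> fresh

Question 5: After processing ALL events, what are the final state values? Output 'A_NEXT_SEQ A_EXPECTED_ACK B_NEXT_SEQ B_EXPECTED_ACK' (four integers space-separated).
After event 0: A_seq=0 A_ack=7188 B_seq=7188 B_ack=0
After event 1: A_seq=162 A_ack=7188 B_seq=7188 B_ack=162
After event 2: A_seq=289 A_ack=7188 B_seq=7188 B_ack=162
After event 3: A_seq=334 A_ack=7188 B_seq=7188 B_ack=162
After event 4: A_seq=392 A_ack=7188 B_seq=7188 B_ack=162

Answer: 392 7188 7188 162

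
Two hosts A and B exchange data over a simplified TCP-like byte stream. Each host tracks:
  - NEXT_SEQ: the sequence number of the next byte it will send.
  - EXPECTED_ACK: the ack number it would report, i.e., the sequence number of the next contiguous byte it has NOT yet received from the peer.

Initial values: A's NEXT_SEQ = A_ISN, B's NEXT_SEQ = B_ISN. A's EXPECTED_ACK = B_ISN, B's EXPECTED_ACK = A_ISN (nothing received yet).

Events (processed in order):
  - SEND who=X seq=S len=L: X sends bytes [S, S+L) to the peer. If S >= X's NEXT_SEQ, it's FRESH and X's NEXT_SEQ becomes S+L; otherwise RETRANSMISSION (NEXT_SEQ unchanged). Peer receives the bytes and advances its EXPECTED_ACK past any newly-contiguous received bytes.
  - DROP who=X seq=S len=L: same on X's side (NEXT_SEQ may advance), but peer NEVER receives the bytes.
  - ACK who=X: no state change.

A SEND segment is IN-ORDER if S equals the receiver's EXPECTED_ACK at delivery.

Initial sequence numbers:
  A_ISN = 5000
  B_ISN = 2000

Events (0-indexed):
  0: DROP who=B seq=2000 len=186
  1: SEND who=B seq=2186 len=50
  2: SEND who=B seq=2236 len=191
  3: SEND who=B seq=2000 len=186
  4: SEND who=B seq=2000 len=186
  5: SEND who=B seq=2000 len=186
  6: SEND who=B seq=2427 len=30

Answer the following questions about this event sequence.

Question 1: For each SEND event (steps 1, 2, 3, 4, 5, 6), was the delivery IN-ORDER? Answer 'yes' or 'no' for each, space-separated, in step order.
Step 1: SEND seq=2186 -> out-of-order
Step 2: SEND seq=2236 -> out-of-order
Step 3: SEND seq=2000 -> in-order
Step 4: SEND seq=2000 -> out-of-order
Step 5: SEND seq=2000 -> out-of-order
Step 6: SEND seq=2427 -> in-order

Answer: no no yes no no yes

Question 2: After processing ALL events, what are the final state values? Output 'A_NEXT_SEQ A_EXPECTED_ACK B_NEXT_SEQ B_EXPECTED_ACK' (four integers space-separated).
After event 0: A_seq=5000 A_ack=2000 B_seq=2186 B_ack=5000
After event 1: A_seq=5000 A_ack=2000 B_seq=2236 B_ack=5000
After event 2: A_seq=5000 A_ack=2000 B_seq=2427 B_ack=5000
After event 3: A_seq=5000 A_ack=2427 B_seq=2427 B_ack=5000
After event 4: A_seq=5000 A_ack=2427 B_seq=2427 B_ack=5000
After event 5: A_seq=5000 A_ack=2427 B_seq=2427 B_ack=5000
After event 6: A_seq=5000 A_ack=2457 B_seq=2457 B_ack=5000

Answer: 5000 2457 2457 5000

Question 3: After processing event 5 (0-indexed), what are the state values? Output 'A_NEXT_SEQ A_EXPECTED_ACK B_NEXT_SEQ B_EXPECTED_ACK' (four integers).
After event 0: A_seq=5000 A_ack=2000 B_seq=2186 B_ack=5000
After event 1: A_seq=5000 A_ack=2000 B_seq=2236 B_ack=5000
After event 2: A_seq=5000 A_ack=2000 B_seq=2427 B_ack=5000
After event 3: A_seq=5000 A_ack=2427 B_seq=2427 B_ack=5000
After event 4: A_seq=5000 A_ack=2427 B_seq=2427 B_ack=5000
After event 5: A_seq=5000 A_ack=2427 B_seq=2427 B_ack=5000

5000 2427 2427 5000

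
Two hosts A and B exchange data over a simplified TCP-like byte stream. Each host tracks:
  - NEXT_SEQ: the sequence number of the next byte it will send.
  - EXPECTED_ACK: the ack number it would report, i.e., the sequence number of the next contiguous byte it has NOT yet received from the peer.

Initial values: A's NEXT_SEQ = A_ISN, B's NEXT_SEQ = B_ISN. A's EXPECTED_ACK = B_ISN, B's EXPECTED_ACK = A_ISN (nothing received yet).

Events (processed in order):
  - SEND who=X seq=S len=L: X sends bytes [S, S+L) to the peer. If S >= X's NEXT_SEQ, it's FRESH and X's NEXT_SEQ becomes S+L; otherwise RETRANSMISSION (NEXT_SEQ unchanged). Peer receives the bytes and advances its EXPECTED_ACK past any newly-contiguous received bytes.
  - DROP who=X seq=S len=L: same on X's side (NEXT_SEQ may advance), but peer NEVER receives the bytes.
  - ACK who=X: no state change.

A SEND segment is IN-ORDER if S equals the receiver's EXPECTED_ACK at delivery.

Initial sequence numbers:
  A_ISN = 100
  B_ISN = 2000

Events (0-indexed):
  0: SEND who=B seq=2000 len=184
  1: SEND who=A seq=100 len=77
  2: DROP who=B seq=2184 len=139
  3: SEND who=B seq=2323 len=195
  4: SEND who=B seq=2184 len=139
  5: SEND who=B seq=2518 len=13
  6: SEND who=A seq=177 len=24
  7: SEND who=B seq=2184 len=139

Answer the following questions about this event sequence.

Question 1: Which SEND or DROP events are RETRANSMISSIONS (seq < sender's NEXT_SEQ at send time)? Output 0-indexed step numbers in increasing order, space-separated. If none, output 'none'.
Answer: 4 7

Derivation:
Step 0: SEND seq=2000 -> fresh
Step 1: SEND seq=100 -> fresh
Step 2: DROP seq=2184 -> fresh
Step 3: SEND seq=2323 -> fresh
Step 4: SEND seq=2184 -> retransmit
Step 5: SEND seq=2518 -> fresh
Step 6: SEND seq=177 -> fresh
Step 7: SEND seq=2184 -> retransmit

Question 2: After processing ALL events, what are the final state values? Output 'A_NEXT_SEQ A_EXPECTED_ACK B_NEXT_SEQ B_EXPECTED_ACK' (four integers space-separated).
Answer: 201 2531 2531 201

Derivation:
After event 0: A_seq=100 A_ack=2184 B_seq=2184 B_ack=100
After event 1: A_seq=177 A_ack=2184 B_seq=2184 B_ack=177
After event 2: A_seq=177 A_ack=2184 B_seq=2323 B_ack=177
After event 3: A_seq=177 A_ack=2184 B_seq=2518 B_ack=177
After event 4: A_seq=177 A_ack=2518 B_seq=2518 B_ack=177
After event 5: A_seq=177 A_ack=2531 B_seq=2531 B_ack=177
After event 6: A_seq=201 A_ack=2531 B_seq=2531 B_ack=201
After event 7: A_seq=201 A_ack=2531 B_seq=2531 B_ack=201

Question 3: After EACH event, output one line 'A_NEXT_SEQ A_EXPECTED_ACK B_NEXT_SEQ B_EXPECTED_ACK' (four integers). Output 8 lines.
100 2184 2184 100
177 2184 2184 177
177 2184 2323 177
177 2184 2518 177
177 2518 2518 177
177 2531 2531 177
201 2531 2531 201
201 2531 2531 201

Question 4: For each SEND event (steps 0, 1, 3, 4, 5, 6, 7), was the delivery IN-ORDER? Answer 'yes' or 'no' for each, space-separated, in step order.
Step 0: SEND seq=2000 -> in-order
Step 1: SEND seq=100 -> in-order
Step 3: SEND seq=2323 -> out-of-order
Step 4: SEND seq=2184 -> in-order
Step 5: SEND seq=2518 -> in-order
Step 6: SEND seq=177 -> in-order
Step 7: SEND seq=2184 -> out-of-order

Answer: yes yes no yes yes yes no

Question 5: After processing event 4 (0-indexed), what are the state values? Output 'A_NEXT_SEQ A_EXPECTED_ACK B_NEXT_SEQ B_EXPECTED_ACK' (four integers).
After event 0: A_seq=100 A_ack=2184 B_seq=2184 B_ack=100
After event 1: A_seq=177 A_ack=2184 B_seq=2184 B_ack=177
After event 2: A_seq=177 A_ack=2184 B_seq=2323 B_ack=177
After event 3: A_seq=177 A_ack=2184 B_seq=2518 B_ack=177
After event 4: A_seq=177 A_ack=2518 B_seq=2518 B_ack=177

177 2518 2518 177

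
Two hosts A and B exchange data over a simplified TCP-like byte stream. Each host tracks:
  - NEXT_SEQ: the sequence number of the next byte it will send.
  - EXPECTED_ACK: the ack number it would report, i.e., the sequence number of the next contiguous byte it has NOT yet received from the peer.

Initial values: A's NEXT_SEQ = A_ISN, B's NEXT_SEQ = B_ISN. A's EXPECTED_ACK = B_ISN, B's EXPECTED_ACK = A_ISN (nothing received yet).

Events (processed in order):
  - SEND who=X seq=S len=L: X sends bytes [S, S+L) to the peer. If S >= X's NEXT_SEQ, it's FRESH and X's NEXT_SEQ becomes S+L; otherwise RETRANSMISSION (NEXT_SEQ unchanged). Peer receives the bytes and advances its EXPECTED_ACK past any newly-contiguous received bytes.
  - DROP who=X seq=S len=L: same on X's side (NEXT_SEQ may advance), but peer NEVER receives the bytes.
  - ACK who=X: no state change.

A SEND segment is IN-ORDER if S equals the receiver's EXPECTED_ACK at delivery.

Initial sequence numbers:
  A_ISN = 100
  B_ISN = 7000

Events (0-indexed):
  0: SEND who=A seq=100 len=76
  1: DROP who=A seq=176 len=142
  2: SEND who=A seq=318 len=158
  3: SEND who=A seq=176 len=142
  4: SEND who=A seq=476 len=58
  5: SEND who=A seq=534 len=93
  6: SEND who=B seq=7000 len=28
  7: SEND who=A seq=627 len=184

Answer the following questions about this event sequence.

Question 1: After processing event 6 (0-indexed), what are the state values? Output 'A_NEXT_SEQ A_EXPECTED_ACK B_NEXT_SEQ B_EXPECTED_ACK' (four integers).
After event 0: A_seq=176 A_ack=7000 B_seq=7000 B_ack=176
After event 1: A_seq=318 A_ack=7000 B_seq=7000 B_ack=176
After event 2: A_seq=476 A_ack=7000 B_seq=7000 B_ack=176
After event 3: A_seq=476 A_ack=7000 B_seq=7000 B_ack=476
After event 4: A_seq=534 A_ack=7000 B_seq=7000 B_ack=534
After event 5: A_seq=627 A_ack=7000 B_seq=7000 B_ack=627
After event 6: A_seq=627 A_ack=7028 B_seq=7028 B_ack=627

627 7028 7028 627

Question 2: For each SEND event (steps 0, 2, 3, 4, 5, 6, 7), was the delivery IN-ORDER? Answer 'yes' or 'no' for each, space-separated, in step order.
Answer: yes no yes yes yes yes yes

Derivation:
Step 0: SEND seq=100 -> in-order
Step 2: SEND seq=318 -> out-of-order
Step 3: SEND seq=176 -> in-order
Step 4: SEND seq=476 -> in-order
Step 5: SEND seq=534 -> in-order
Step 6: SEND seq=7000 -> in-order
Step 7: SEND seq=627 -> in-order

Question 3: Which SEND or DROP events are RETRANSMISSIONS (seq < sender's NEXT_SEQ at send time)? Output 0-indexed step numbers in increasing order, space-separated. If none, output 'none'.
Answer: 3

Derivation:
Step 0: SEND seq=100 -> fresh
Step 1: DROP seq=176 -> fresh
Step 2: SEND seq=318 -> fresh
Step 3: SEND seq=176 -> retransmit
Step 4: SEND seq=476 -> fresh
Step 5: SEND seq=534 -> fresh
Step 6: SEND seq=7000 -> fresh
Step 7: SEND seq=627 -> fresh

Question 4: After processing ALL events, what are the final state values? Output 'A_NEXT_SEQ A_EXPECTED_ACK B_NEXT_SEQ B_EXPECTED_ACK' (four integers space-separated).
After event 0: A_seq=176 A_ack=7000 B_seq=7000 B_ack=176
After event 1: A_seq=318 A_ack=7000 B_seq=7000 B_ack=176
After event 2: A_seq=476 A_ack=7000 B_seq=7000 B_ack=176
After event 3: A_seq=476 A_ack=7000 B_seq=7000 B_ack=476
After event 4: A_seq=534 A_ack=7000 B_seq=7000 B_ack=534
After event 5: A_seq=627 A_ack=7000 B_seq=7000 B_ack=627
After event 6: A_seq=627 A_ack=7028 B_seq=7028 B_ack=627
After event 7: A_seq=811 A_ack=7028 B_seq=7028 B_ack=811

Answer: 811 7028 7028 811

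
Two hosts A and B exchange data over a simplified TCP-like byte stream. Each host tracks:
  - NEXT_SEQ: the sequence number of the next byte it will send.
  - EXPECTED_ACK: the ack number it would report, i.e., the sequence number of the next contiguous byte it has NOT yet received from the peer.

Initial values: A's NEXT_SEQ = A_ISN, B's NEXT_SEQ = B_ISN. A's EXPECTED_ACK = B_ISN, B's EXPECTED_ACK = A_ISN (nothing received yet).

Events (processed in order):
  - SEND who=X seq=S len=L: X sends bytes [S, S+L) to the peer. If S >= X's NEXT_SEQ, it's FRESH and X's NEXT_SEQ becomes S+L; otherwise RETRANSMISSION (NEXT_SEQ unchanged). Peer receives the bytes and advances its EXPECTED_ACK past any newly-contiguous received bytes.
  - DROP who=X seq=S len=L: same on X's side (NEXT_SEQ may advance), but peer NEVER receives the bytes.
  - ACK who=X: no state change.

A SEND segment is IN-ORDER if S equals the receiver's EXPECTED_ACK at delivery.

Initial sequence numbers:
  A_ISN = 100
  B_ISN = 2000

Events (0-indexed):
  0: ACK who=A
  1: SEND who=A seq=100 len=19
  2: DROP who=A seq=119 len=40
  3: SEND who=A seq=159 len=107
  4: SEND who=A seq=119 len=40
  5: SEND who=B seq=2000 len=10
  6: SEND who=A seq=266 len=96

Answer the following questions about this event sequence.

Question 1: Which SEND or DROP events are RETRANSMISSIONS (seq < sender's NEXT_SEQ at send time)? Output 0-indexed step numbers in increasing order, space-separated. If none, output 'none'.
Answer: 4

Derivation:
Step 1: SEND seq=100 -> fresh
Step 2: DROP seq=119 -> fresh
Step 3: SEND seq=159 -> fresh
Step 4: SEND seq=119 -> retransmit
Step 5: SEND seq=2000 -> fresh
Step 6: SEND seq=266 -> fresh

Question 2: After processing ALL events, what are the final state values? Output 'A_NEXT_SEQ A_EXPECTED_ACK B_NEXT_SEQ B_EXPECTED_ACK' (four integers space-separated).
Answer: 362 2010 2010 362

Derivation:
After event 0: A_seq=100 A_ack=2000 B_seq=2000 B_ack=100
After event 1: A_seq=119 A_ack=2000 B_seq=2000 B_ack=119
After event 2: A_seq=159 A_ack=2000 B_seq=2000 B_ack=119
After event 3: A_seq=266 A_ack=2000 B_seq=2000 B_ack=119
After event 4: A_seq=266 A_ack=2000 B_seq=2000 B_ack=266
After event 5: A_seq=266 A_ack=2010 B_seq=2010 B_ack=266
After event 6: A_seq=362 A_ack=2010 B_seq=2010 B_ack=362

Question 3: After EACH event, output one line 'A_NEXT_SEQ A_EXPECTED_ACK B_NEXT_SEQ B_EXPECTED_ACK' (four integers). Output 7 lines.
100 2000 2000 100
119 2000 2000 119
159 2000 2000 119
266 2000 2000 119
266 2000 2000 266
266 2010 2010 266
362 2010 2010 362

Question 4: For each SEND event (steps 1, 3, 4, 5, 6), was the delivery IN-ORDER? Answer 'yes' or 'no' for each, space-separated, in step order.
Answer: yes no yes yes yes

Derivation:
Step 1: SEND seq=100 -> in-order
Step 3: SEND seq=159 -> out-of-order
Step 4: SEND seq=119 -> in-order
Step 5: SEND seq=2000 -> in-order
Step 6: SEND seq=266 -> in-order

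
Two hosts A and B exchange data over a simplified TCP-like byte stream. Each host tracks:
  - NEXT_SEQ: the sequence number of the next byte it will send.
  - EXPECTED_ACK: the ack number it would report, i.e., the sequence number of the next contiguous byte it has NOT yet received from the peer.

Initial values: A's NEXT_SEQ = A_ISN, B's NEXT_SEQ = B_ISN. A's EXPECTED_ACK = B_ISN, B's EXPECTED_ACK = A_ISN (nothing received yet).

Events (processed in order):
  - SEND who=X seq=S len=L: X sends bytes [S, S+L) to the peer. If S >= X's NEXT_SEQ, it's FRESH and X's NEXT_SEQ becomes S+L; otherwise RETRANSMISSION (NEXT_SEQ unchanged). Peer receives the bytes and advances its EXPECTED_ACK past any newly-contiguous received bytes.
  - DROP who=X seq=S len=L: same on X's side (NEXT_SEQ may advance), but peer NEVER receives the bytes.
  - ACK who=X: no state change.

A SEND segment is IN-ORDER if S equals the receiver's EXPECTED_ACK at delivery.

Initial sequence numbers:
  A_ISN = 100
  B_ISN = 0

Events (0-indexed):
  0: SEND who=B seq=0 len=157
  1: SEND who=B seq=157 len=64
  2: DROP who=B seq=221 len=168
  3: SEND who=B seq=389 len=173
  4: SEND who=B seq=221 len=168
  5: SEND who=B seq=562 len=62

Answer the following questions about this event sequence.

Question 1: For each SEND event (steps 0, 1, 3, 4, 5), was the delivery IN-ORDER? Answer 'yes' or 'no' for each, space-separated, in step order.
Step 0: SEND seq=0 -> in-order
Step 1: SEND seq=157 -> in-order
Step 3: SEND seq=389 -> out-of-order
Step 4: SEND seq=221 -> in-order
Step 5: SEND seq=562 -> in-order

Answer: yes yes no yes yes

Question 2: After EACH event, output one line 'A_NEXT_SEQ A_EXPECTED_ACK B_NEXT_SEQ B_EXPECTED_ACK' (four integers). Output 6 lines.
100 157 157 100
100 221 221 100
100 221 389 100
100 221 562 100
100 562 562 100
100 624 624 100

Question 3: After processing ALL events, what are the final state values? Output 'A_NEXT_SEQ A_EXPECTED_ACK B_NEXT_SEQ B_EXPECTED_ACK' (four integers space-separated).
After event 0: A_seq=100 A_ack=157 B_seq=157 B_ack=100
After event 1: A_seq=100 A_ack=221 B_seq=221 B_ack=100
After event 2: A_seq=100 A_ack=221 B_seq=389 B_ack=100
After event 3: A_seq=100 A_ack=221 B_seq=562 B_ack=100
After event 4: A_seq=100 A_ack=562 B_seq=562 B_ack=100
After event 5: A_seq=100 A_ack=624 B_seq=624 B_ack=100

Answer: 100 624 624 100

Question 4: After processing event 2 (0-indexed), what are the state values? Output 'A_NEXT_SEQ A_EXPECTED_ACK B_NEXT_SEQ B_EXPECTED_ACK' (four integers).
After event 0: A_seq=100 A_ack=157 B_seq=157 B_ack=100
After event 1: A_seq=100 A_ack=221 B_seq=221 B_ack=100
After event 2: A_seq=100 A_ack=221 B_seq=389 B_ack=100

100 221 389 100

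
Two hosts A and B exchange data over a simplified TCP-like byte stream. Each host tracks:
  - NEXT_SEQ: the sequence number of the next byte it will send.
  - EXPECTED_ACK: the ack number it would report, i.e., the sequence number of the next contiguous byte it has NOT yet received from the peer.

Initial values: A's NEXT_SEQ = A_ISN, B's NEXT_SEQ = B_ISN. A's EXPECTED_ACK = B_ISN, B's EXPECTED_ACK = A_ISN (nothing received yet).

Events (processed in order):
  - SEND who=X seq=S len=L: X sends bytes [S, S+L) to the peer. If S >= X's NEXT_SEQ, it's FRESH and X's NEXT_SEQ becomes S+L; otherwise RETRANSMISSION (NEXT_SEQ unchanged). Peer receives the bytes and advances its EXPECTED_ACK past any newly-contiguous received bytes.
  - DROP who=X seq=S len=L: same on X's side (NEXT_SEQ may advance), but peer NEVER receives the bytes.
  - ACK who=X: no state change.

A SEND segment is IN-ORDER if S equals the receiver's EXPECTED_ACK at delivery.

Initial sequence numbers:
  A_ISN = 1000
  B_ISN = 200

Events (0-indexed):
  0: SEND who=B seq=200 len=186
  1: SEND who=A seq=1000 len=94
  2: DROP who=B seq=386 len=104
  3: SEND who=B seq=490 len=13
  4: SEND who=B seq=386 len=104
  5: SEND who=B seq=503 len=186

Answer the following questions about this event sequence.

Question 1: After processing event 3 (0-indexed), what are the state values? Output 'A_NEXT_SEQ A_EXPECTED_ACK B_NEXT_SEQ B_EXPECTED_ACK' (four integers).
After event 0: A_seq=1000 A_ack=386 B_seq=386 B_ack=1000
After event 1: A_seq=1094 A_ack=386 B_seq=386 B_ack=1094
After event 2: A_seq=1094 A_ack=386 B_seq=490 B_ack=1094
After event 3: A_seq=1094 A_ack=386 B_seq=503 B_ack=1094

1094 386 503 1094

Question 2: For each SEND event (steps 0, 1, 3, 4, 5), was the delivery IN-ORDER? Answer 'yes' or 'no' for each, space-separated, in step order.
Answer: yes yes no yes yes

Derivation:
Step 0: SEND seq=200 -> in-order
Step 1: SEND seq=1000 -> in-order
Step 3: SEND seq=490 -> out-of-order
Step 4: SEND seq=386 -> in-order
Step 5: SEND seq=503 -> in-order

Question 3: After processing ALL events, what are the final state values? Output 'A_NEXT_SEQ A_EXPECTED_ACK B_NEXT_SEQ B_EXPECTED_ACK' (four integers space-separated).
After event 0: A_seq=1000 A_ack=386 B_seq=386 B_ack=1000
After event 1: A_seq=1094 A_ack=386 B_seq=386 B_ack=1094
After event 2: A_seq=1094 A_ack=386 B_seq=490 B_ack=1094
After event 3: A_seq=1094 A_ack=386 B_seq=503 B_ack=1094
After event 4: A_seq=1094 A_ack=503 B_seq=503 B_ack=1094
After event 5: A_seq=1094 A_ack=689 B_seq=689 B_ack=1094

Answer: 1094 689 689 1094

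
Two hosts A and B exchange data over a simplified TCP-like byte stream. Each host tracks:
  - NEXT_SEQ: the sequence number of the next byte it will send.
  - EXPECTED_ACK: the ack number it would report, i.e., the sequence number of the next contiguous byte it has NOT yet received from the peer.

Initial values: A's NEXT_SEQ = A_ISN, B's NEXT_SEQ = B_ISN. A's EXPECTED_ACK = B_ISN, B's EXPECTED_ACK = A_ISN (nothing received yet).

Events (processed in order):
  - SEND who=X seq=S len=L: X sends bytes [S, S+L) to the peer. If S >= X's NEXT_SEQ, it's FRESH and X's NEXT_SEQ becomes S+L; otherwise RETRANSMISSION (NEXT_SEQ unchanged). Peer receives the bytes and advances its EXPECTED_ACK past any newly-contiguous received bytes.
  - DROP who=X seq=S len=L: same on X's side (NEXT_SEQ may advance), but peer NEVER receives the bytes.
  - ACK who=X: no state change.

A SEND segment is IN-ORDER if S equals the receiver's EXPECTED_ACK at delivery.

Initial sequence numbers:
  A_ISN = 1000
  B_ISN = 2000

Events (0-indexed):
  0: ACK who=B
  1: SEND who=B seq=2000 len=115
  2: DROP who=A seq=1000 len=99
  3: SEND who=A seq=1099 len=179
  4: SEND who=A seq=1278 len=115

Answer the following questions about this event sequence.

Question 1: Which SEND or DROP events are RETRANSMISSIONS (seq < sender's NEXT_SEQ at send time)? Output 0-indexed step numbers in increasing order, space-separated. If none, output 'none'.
Step 1: SEND seq=2000 -> fresh
Step 2: DROP seq=1000 -> fresh
Step 3: SEND seq=1099 -> fresh
Step 4: SEND seq=1278 -> fresh

Answer: none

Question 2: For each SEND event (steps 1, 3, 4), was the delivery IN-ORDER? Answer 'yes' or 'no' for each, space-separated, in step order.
Answer: yes no no

Derivation:
Step 1: SEND seq=2000 -> in-order
Step 3: SEND seq=1099 -> out-of-order
Step 4: SEND seq=1278 -> out-of-order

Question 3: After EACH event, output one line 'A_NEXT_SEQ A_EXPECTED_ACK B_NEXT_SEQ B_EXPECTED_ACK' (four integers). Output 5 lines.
1000 2000 2000 1000
1000 2115 2115 1000
1099 2115 2115 1000
1278 2115 2115 1000
1393 2115 2115 1000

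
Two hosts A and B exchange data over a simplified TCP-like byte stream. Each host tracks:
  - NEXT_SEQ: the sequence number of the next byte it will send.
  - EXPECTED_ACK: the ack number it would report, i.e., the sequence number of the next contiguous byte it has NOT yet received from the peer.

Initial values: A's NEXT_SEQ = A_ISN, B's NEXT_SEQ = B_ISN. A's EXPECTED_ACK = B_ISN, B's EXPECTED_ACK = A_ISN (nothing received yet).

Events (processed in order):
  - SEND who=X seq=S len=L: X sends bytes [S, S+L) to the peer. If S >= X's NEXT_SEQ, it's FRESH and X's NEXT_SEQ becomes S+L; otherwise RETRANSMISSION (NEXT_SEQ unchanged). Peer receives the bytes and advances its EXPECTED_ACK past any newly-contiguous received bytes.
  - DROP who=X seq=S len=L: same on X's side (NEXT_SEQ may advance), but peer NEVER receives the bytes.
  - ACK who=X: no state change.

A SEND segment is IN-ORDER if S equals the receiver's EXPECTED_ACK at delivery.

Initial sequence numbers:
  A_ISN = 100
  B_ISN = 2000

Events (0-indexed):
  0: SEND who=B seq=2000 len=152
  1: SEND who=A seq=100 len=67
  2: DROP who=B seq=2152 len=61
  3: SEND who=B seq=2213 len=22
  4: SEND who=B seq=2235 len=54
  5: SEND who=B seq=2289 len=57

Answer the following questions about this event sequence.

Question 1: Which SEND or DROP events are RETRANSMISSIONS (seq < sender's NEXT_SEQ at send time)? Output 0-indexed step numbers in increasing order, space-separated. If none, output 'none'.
Answer: none

Derivation:
Step 0: SEND seq=2000 -> fresh
Step 1: SEND seq=100 -> fresh
Step 2: DROP seq=2152 -> fresh
Step 3: SEND seq=2213 -> fresh
Step 4: SEND seq=2235 -> fresh
Step 5: SEND seq=2289 -> fresh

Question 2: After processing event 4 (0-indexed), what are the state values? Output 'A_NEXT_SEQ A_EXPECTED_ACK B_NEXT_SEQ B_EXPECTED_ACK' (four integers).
After event 0: A_seq=100 A_ack=2152 B_seq=2152 B_ack=100
After event 1: A_seq=167 A_ack=2152 B_seq=2152 B_ack=167
After event 2: A_seq=167 A_ack=2152 B_seq=2213 B_ack=167
After event 3: A_seq=167 A_ack=2152 B_seq=2235 B_ack=167
After event 4: A_seq=167 A_ack=2152 B_seq=2289 B_ack=167

167 2152 2289 167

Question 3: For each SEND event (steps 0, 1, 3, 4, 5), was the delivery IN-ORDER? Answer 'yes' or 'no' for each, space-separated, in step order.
Step 0: SEND seq=2000 -> in-order
Step 1: SEND seq=100 -> in-order
Step 3: SEND seq=2213 -> out-of-order
Step 4: SEND seq=2235 -> out-of-order
Step 5: SEND seq=2289 -> out-of-order

Answer: yes yes no no no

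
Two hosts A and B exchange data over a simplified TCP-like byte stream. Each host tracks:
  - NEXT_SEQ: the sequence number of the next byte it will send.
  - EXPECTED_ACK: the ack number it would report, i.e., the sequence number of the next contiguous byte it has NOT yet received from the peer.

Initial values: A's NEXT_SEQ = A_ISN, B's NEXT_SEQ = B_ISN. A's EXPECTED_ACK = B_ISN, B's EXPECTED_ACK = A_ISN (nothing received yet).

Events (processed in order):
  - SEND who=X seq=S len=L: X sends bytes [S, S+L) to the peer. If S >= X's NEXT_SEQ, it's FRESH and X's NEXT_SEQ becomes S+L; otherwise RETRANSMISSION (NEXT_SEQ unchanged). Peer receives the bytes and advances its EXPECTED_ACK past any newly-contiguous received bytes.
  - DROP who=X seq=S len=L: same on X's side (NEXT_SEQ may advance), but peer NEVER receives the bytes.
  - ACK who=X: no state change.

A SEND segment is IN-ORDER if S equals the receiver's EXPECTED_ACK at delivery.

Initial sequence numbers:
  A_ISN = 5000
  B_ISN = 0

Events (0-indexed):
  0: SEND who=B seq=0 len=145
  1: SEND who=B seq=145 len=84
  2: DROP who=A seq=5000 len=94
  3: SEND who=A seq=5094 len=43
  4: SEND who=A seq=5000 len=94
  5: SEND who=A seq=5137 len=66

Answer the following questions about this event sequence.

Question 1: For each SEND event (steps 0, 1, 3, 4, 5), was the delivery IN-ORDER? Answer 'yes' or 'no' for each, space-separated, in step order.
Answer: yes yes no yes yes

Derivation:
Step 0: SEND seq=0 -> in-order
Step 1: SEND seq=145 -> in-order
Step 3: SEND seq=5094 -> out-of-order
Step 4: SEND seq=5000 -> in-order
Step 5: SEND seq=5137 -> in-order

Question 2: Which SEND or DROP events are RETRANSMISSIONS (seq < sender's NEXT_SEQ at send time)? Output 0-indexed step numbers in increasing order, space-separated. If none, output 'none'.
Step 0: SEND seq=0 -> fresh
Step 1: SEND seq=145 -> fresh
Step 2: DROP seq=5000 -> fresh
Step 3: SEND seq=5094 -> fresh
Step 4: SEND seq=5000 -> retransmit
Step 5: SEND seq=5137 -> fresh

Answer: 4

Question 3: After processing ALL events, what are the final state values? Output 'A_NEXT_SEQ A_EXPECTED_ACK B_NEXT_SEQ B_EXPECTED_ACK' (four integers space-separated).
Answer: 5203 229 229 5203

Derivation:
After event 0: A_seq=5000 A_ack=145 B_seq=145 B_ack=5000
After event 1: A_seq=5000 A_ack=229 B_seq=229 B_ack=5000
After event 2: A_seq=5094 A_ack=229 B_seq=229 B_ack=5000
After event 3: A_seq=5137 A_ack=229 B_seq=229 B_ack=5000
After event 4: A_seq=5137 A_ack=229 B_seq=229 B_ack=5137
After event 5: A_seq=5203 A_ack=229 B_seq=229 B_ack=5203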